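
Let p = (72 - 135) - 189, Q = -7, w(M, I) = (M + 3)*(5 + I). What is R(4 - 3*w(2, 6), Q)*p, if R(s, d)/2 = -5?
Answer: 2520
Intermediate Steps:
w(M, I) = (3 + M)*(5 + I)
R(s, d) = -10 (R(s, d) = 2*(-5) = -10)
p = -252 (p = -63 - 189 = -252)
R(4 - 3*w(2, 6), Q)*p = -10*(-252) = 2520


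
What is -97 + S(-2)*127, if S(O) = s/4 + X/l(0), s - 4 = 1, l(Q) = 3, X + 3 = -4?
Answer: -2815/12 ≈ -234.58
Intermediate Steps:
X = -7 (X = -3 - 4 = -7)
s = 5 (s = 4 + 1 = 5)
S(O) = -13/12 (S(O) = 5/4 - 7/3 = -13/12)
-97 + S(-2)*127 = -97 - 13/12*127 = -97 - 1651/12 = -2815/12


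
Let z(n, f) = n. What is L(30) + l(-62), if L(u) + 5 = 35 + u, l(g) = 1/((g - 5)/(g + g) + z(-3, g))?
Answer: 18176/305 ≈ 59.593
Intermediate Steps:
l(g) = 1/(-3 + (-5 + g)/(2*g)) (l(g) = 1/((g - 5)/(g + g) - 3) = 1/((-5 + g)/((2*g)) - 3) = 1/((-5 + g)*(1/(2*g)) - 3) = 1/((-5 + g)/(2*g) - 3) = 1/(-3 + (-5 + g)/(2*g)))
L(u) = 30 + u (L(u) = -5 + (35 + u) = 30 + u)
L(30) + l(-62) = (30 + 30) + (2/5)*(-62)/(-1 - 1*(-62)) = 60 + (2/5)*(-62)/(-1 + 62) = 60 + (2/5)*(-62)/61 = 60 + (2/5)*(-62)*(1/61) = 60 - 124/305 = 18176/305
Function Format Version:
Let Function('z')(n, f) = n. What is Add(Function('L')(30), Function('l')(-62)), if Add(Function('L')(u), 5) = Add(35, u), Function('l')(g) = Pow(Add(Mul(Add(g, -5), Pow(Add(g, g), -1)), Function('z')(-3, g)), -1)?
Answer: Rational(18176, 305) ≈ 59.593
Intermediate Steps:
Function('l')(g) = Pow(Add(-3, Mul(Rational(1, 2), Pow(g, -1), Add(-5, g))), -1) (Function('l')(g) = Pow(Add(Mul(Add(g, -5), Pow(Add(g, g), -1)), -3), -1) = Pow(Add(Mul(Add(-5, g), Pow(Mul(2, g), -1)), -3), -1) = Pow(Add(Mul(Add(-5, g), Mul(Rational(1, 2), Pow(g, -1))), -3), -1) = Pow(Add(Mul(Rational(1, 2), Pow(g, -1), Add(-5, g)), -3), -1) = Pow(Add(-3, Mul(Rational(1, 2), Pow(g, -1), Add(-5, g))), -1))
Function('L')(u) = Add(30, u) (Function('L')(u) = Add(-5, Add(35, u)) = Add(30, u))
Add(Function('L')(30), Function('l')(-62)) = Add(Add(30, 30), Mul(Rational(2, 5), -62, Pow(Add(-1, Mul(-1, -62)), -1))) = Add(60, Mul(Rational(2, 5), -62, Pow(Add(-1, 62), -1))) = Add(60, Mul(Rational(2, 5), -62, Pow(61, -1))) = Add(60, Mul(Rational(2, 5), -62, Rational(1, 61))) = Add(60, Rational(-124, 305)) = Rational(18176, 305)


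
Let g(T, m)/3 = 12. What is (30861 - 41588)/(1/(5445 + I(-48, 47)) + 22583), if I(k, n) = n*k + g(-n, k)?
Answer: -2034975/4284128 ≈ -0.47500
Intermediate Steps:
g(T, m) = 36 (g(T, m) = 3*12 = 36)
I(k, n) = 36 + k*n (I(k, n) = n*k + 36 = k*n + 36 = 36 + k*n)
(30861 - 41588)/(1/(5445 + I(-48, 47)) + 22583) = (30861 - 41588)/(1/(5445 + (36 - 48*47)) + 22583) = -10727/(1/(5445 + (36 - 2256)) + 22583) = -10727/(1/(5445 - 2220) + 22583) = -10727/(1/3225 + 22583) = -10727/72830176/3225 = -10727*3225/72830176 = -2034975/4284128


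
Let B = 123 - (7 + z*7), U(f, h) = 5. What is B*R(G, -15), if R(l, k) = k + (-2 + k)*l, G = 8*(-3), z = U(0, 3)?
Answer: 31833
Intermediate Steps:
z = 5
G = -24
R(l, k) = k + l*(-2 + k)
B = 81 (B = 123 - (7 + 5*7) = 123 - (7 + 35) = 123 - 1*42 = 123 - 42 = 81)
B*R(G, -15) = 81*(-15 - 2*(-24) - 15*(-24)) = 81*(-15 + 48 + 360) = 81*393 = 31833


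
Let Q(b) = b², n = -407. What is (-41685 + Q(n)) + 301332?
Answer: 425296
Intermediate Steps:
(-41685 + Q(n)) + 301332 = (-41685 + (-407)²) + 301332 = (-41685 + 165649) + 301332 = 123964 + 301332 = 425296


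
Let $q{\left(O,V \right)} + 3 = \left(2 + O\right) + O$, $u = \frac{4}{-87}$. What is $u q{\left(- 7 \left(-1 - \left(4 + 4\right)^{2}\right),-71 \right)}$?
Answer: $- \frac{1212}{29} \approx -41.793$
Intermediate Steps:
$u = - \frac{4}{87}$ ($u = 4 \left(- \frac{1}{87}\right) = - \frac{4}{87} \approx -0.045977$)
$q{\left(O,V \right)} = -1 + 2 O$ ($q{\left(O,V \right)} = -3 + \left(\left(2 + O\right) + O\right) = -3 + \left(2 + 2 O\right) = -1 + 2 O$)
$u q{\left(- 7 \left(-1 - \left(4 + 4\right)^{2}\right),-71 \right)} = - \frac{4 \left(-1 + 2 \left(- 7 \left(-1 - \left(4 + 4\right)^{2}\right)\right)\right)}{87} = - \frac{4 \left(-1 + 2 \left(- 7 \left(-1 - 8^{2}\right)\right)\right)}{87} = - \frac{4 \left(-1 + 2 \left(- 7 \left(-1 - 64\right)\right)\right)}{87} = - \frac{4 \left(-1 + 2 \left(\left(-7\right) \left(-65\right)\right)\right)}{87} = - \frac{4 \left(-1 + 2 \cdot 455\right)}{87} = - \frac{4 \left(-1 + 910\right)}{87} = \left(- \frac{4}{87}\right) 909 = - \frac{1212}{29}$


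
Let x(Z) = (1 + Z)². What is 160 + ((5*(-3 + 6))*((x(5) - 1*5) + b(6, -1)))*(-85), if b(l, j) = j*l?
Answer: -31715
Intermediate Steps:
160 + ((5*(-3 + 6))*((x(5) - 1*5) + b(6, -1)))*(-85) = 160 + ((5*(-3 + 6))*(((1 + 5)² - 1*5) - 1*6))*(-85) = 160 + ((5*3)*((6² - 5) - 6))*(-85) = 160 + (15*((36 - 5) - 6))*(-85) = 160 + (15*(31 - 6))*(-85) = 160 + (15*25)*(-85) = 160 + 375*(-85) = 160 - 31875 = -31715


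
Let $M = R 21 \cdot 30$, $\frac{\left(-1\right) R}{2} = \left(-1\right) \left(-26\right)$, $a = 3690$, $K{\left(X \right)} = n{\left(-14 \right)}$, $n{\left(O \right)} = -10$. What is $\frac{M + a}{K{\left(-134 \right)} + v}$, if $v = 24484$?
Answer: $- \frac{4845}{4079} \approx -1.1878$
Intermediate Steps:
$K{\left(X \right)} = -10$
$R = -52$ ($R = - 2 \left(\left(-1\right) \left(-26\right)\right) = \left(-2\right) 26 = -52$)
$M = -32760$ ($M = \left(-52\right) 21 \cdot 30 = \left(-1092\right) 30 = -32760$)
$\frac{M + a}{K{\left(-134 \right)} + v} = \frac{-32760 + 3690}{-10 + 24484} = - \frac{29070}{24474} = \left(-29070\right) \frac{1}{24474} = - \frac{4845}{4079}$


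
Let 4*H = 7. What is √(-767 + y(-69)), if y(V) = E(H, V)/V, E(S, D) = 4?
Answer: I*√3651963/69 ≈ 27.696*I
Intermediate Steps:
H = 7/4 (H = (¼)*7 = 7/4 ≈ 1.7500)
y(V) = 4/V
√(-767 + y(-69)) = √(-767 + 4/(-69)) = √(-767 + 4*(-1/69)) = √(-767 - 4/69) = √(-52927/69) = I*√3651963/69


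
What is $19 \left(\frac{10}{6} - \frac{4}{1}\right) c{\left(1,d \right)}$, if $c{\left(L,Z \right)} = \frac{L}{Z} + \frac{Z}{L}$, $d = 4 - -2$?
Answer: $- \frac{4921}{18} \approx -273.39$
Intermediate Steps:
$d = 6$ ($d = 4 + 2 = 6$)
$19 \left(\frac{10}{6} - \frac{4}{1}\right) c{\left(1,d \right)} = 19 \left(\frac{10}{6} - \frac{4}{1}\right) \left(1 \cdot \frac{1}{6} + \frac{6}{1}\right) = 19 \left(10 \cdot \frac{1}{6} - 4\right) \left(1 \cdot \frac{1}{6} + 6 \cdot 1\right) = 19 \left(\frac{5}{3} - 4\right) \left(\frac{1}{6} + 6\right) = 19 \left(- \frac{7}{3}\right) \frac{37}{6} = \left(- \frac{133}{3}\right) \frac{37}{6} = - \frac{4921}{18}$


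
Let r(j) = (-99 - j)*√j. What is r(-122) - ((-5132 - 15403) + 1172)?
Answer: 19363 + 23*I*√122 ≈ 19363.0 + 254.04*I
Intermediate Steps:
r(j) = √j*(-99 - j)
r(-122) - ((-5132 - 15403) + 1172) = √(-122)*(-99 - 1*(-122)) - ((-5132 - 15403) + 1172) = (I*√122)*(-99 + 122) - (-20535 + 1172) = (I*√122)*23 - 1*(-19363) = 23*I*√122 + 19363 = 19363 + 23*I*√122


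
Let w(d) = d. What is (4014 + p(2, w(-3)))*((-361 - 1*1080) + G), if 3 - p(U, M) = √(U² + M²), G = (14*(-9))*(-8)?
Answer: -1739361 + 433*√13 ≈ -1.7378e+6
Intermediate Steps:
G = 1008 (G = -126*(-8) = 1008)
p(U, M) = 3 - √(M² + U²) (p(U, M) = 3 - √(U² + M²) = 3 - √(M² + U²))
(4014 + p(2, w(-3)))*((-361 - 1*1080) + G) = (4014 + (3 - √((-3)² + 2²)))*((-361 - 1*1080) + 1008) = (4014 + (3 - √(9 + 4)))*((-361 - 1080) + 1008) = (4014 + (3 - √13))*(-1441 + 1008) = (4017 - √13)*(-433) = -1739361 + 433*√13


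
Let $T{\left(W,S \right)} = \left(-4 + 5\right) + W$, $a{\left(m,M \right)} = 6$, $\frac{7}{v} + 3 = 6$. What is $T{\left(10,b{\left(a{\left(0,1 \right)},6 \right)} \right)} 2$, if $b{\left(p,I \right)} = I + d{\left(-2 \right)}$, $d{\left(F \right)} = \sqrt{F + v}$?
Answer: $22$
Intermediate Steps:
$v = \frac{7}{3}$ ($v = \frac{7}{-3 + 6} = \frac{7}{3} \approx 2.3333$)
$d{\left(F \right)} = \sqrt{\frac{7}{3} + F}$ ($d{\left(F \right)} = \sqrt{F + \frac{7}{3}} = \sqrt{\frac{7}{3} + F}$)
$b{\left(p,I \right)} = I + \frac{\sqrt{3}}{3}$ ($b{\left(p,I \right)} = I + \frac{\sqrt{21 + 9 \left(-2\right)}}{3} = I + \frac{\sqrt{21 - 18}}{3} = I + \frac{\sqrt{3}}{3}$)
$T{\left(W,S \right)} = 1 + W$
$T{\left(10,b{\left(a{\left(0,1 \right)},6 \right)} \right)} 2 = \left(1 + 10\right) 2 = 11 \cdot 2 = 22$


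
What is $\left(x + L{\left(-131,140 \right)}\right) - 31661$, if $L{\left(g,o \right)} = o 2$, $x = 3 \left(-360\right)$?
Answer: $-32461$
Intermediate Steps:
$x = -1080$
$L{\left(g,o \right)} = 2 o$
$\left(x + L{\left(-131,140 \right)}\right) - 31661 = \left(-1080 + 2 \cdot 140\right) - 31661 = \left(-1080 + 280\right) - 31661 = -800 - 31661 = -32461$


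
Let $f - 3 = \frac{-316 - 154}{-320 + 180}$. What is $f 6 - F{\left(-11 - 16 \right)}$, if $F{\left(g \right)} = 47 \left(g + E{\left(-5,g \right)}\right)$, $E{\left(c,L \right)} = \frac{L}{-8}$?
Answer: $\frac{64317}{56} \approx 1148.5$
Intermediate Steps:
$E{\left(c,L \right)} = - \frac{L}{8}$ ($E{\left(c,L \right)} = L \left(- \frac{1}{8}\right) = - \frac{L}{8}$)
$F{\left(g \right)} = \frac{329 g}{8}$ ($F{\left(g \right)} = 47 \left(g - \frac{g}{8}\right) = 47 \frac{7 g}{8} = \frac{329 g}{8}$)
$f = \frac{89}{14}$ ($f = 3 + \frac{-316 - 154}{-320 + 180} = 3 - \frac{470}{-140} = 3 - - \frac{47}{14} = 3 + \frac{47}{14} = \frac{89}{14} \approx 6.3571$)
$f 6 - F{\left(-11 - 16 \right)} = \frac{89}{14} \cdot 6 - \frac{329 \left(-11 - 16\right)}{8} = \frac{267}{7} - \frac{329}{8} \left(-27\right) = \frac{267}{7} - - \frac{8883}{8} = \frac{267}{7} + \frac{8883}{8} = \frac{64317}{56}$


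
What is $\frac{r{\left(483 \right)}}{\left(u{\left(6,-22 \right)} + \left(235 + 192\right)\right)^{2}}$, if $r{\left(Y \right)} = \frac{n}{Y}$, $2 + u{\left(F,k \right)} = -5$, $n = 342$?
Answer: $\frac{19}{4733400} \approx 4.014 \cdot 10^{-6}$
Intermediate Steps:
$u{\left(F,k \right)} = -7$ ($u{\left(F,k \right)} = -2 - 5 = -7$)
$r{\left(Y \right)} = \frac{342}{Y}$
$\frac{r{\left(483 \right)}}{\left(u{\left(6,-22 \right)} + \left(235 + 192\right)\right)^{2}} = \frac{342 \cdot \frac{1}{483}}{\left(-7 + \left(235 + 192\right)\right)^{2}} = \frac{342 \cdot \frac{1}{483}}{\left(-7 + 427\right)^{2}} = \frac{114}{161 \cdot 420^{2}} = \frac{114}{161 \cdot 176400} = \frac{114}{161} \cdot \frac{1}{176400} = \frac{19}{4733400}$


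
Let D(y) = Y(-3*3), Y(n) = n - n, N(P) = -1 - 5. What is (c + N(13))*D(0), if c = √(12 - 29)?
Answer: 0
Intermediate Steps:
N(P) = -6
c = I*√17 (c = √(-17) = I*√17 ≈ 4.1231*I)
Y(n) = 0
D(y) = 0
(c + N(13))*D(0) = (I*√17 - 6)*0 = (-6 + I*√17)*0 = 0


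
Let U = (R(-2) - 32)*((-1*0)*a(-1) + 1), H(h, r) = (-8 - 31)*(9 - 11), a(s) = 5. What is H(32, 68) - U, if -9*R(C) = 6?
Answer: 332/3 ≈ 110.67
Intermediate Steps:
R(C) = -⅔ (R(C) = -⅑*6 = -⅔)
H(h, r) = 78 (H(h, r) = -39*(-2) = 78)
U = -98/3 (U = (-⅔ - 32)*(-1*0*5 + 1) = -98*(0*5 + 1)/3 = -98*(0 + 1)/3 = -98/3*1 = -98/3 ≈ -32.667)
H(32, 68) - U = 78 - 1*(-98/3) = 78 + 98/3 = 332/3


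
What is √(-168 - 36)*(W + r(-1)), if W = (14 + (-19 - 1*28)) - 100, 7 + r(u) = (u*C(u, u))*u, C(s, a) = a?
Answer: -282*I*√51 ≈ -2013.9*I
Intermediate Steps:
r(u) = -7 + u³ (r(u) = -7 + (u*u)*u = -7 + u²*u = -7 + u³)
W = -133 (W = (14 + (-19 - 28)) - 100 = (14 - 47) - 100 = -33 - 100 = -133)
√(-168 - 36)*(W + r(-1)) = √(-168 - 36)*(-133 + (-7 + (-1)³)) = √(-204)*(-133 + (-7 - 1)) = (2*I*√51)*(-133 - 8) = (2*I*√51)*(-141) = -282*I*√51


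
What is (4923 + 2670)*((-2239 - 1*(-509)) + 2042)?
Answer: 2369016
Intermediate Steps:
(4923 + 2670)*((-2239 - 1*(-509)) + 2042) = 7593*((-2239 + 509) + 2042) = 7593*(-1730 + 2042) = 7593*312 = 2369016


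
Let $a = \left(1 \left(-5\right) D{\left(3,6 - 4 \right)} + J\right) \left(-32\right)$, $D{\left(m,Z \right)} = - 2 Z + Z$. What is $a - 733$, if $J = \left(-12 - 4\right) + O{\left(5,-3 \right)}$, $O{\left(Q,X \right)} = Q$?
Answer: $-701$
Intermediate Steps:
$D{\left(m,Z \right)} = - Z$
$J = -11$ ($J = \left(-12 - 4\right) + 5 = -16 + 5 = -11$)
$a = 32$ ($a = \left(1 \left(-5\right) \left(- (6 - 4)\right) - 11\right) \left(-32\right) = \left(- 5 \left(- (6 - 4)\right) - 11\right) \left(-32\right) = \left(- 5 \left(\left(-1\right) 2\right) - 11\right) \left(-32\right) = \left(\left(-5\right) \left(-2\right) - 11\right) \left(-32\right) = \left(10 - 11\right) \left(-32\right) = \left(-1\right) \left(-32\right) = 32$)
$a - 733 = 32 - 733 = -701$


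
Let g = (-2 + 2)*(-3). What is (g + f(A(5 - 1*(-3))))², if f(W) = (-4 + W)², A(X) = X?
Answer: 256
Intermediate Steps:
g = 0 (g = 0*(-3) = 0)
(g + f(A(5 - 1*(-3))))² = (0 + (-4 + (5 - 1*(-3)))²)² = (0 + (-4 + (5 + 3))²)² = (0 + (-4 + 8)²)² = (0 + 4²)² = (0 + 16)² = 16² = 256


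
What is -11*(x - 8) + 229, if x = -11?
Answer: 438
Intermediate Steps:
-11*(x - 8) + 229 = -11*(-11 - 8) + 229 = -11*(-19) + 229 = 209 + 229 = 438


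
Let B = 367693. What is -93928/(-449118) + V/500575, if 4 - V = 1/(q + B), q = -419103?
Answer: 1208644089600319/5778927227459250 ≈ 0.20915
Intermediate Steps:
V = 205641/51410 (V = 4 - 1/(-419103 + 367693) = 4 - 1/(-51410) = 4 - 1*(-1/51410) = 4 + 1/51410 = 205641/51410 ≈ 4.0000)
-93928/(-449118) + V/500575 = -93928/(-449118) + (205641/51410)/500575 = -93928*(-1/449118) + (205641/51410)*(1/500575) = 46964/224559 + 205641/25734560750 = 1208644089600319/5778927227459250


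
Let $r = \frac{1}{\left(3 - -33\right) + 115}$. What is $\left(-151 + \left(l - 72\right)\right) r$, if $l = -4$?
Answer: $- \frac{227}{151} \approx -1.5033$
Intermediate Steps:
$r = \frac{1}{151}$ ($r = \frac{1}{\left(3 + 33\right) + 115} = \frac{1}{36 + 115} = \frac{1}{151} \approx 0.0066225$)
$\left(-151 + \left(l - 72\right)\right) r = \left(-151 - 76\right) \frac{1}{151} = \left(-227\right) \frac{1}{151} = - \frac{227}{151}$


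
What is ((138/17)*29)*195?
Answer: 780390/17 ≈ 45905.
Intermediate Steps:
((138/17)*29)*195 = (4002/17)*195 = 780390/17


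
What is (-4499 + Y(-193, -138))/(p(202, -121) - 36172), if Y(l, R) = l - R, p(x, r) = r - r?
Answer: 2277/18086 ≈ 0.12590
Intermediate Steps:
p(x, r) = 0
(-4499 + Y(-193, -138))/(p(202, -121) - 36172) = (-4499 + (-193 - 1*(-138)))/(0 - 36172) = (-4499 + (-193 + 138))/(-36172) = (-4499 - 55)*(-1/36172) = -4554*(-1/36172) = 2277/18086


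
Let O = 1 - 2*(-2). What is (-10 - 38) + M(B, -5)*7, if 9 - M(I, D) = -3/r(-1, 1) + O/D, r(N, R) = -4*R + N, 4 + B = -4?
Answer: 89/5 ≈ 17.800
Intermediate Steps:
B = -8 (B = -4 - 4 = -8)
r(N, R) = N - 4*R
O = 5 (O = 1 + 4 = 5)
M(I, D) = 42/5 - 5/D (M(I, D) = 9 - (-3/(-1 - 4*1) + 5/D) = 9 - (-3/(-1 - 4) + 5/D) = 9 - (-3/(-5) + 5/D) = 9 - (-3*(-1/5) + 5/D) = 9 - (3/5 + 5/D) = 9 + (-3/5 - 5/D) = 42/5 - 5/D)
(-10 - 38) + M(B, -5)*7 = (-10 - 38) + (42/5 - 5/(-5))*7 = -48 + (42/5 - 5*(-1/5))*7 = -48 + (42/5 + 1)*7 = -48 + (47/5)*7 = -48 + 329/5 = 89/5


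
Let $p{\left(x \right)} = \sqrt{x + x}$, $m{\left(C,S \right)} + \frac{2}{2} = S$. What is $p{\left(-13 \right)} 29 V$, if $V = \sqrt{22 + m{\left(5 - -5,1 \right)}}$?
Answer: $58 i \sqrt{143} \approx 693.58 i$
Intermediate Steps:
$m{\left(C,S \right)} = -1 + S$
$p{\left(x \right)} = \sqrt{2} \sqrt{x}$ ($p{\left(x \right)} = \sqrt{2 x} = \sqrt{2} \sqrt{x}$)
$V = \sqrt{22}$ ($V = \sqrt{22 + \left(-1 + 1\right)} = \sqrt{22 + 0} = \sqrt{22} \approx 4.6904$)
$p{\left(-13 \right)} 29 V = \sqrt{2} \sqrt{-13} \cdot 29 \sqrt{22} = \sqrt{2} i \sqrt{13} \cdot 29 \sqrt{22} = i \sqrt{26} \cdot 29 \sqrt{22} = 58 i \sqrt{143}$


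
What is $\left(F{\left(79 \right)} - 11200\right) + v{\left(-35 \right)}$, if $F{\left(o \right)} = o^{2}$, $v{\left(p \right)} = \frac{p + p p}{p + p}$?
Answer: $-4976$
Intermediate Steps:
$v{\left(p \right)} = \frac{p + p^{2}}{2 p}$
$\left(F{\left(79 \right)} - 11200\right) + v{\left(-35 \right)} = \left(79^{2} - 11200\right) + \left(\frac{1}{2} + \frac{1}{2} \left(-35\right)\right) = \left(6241 - 11200\right) + \left(\frac{1}{2} - \frac{35}{2}\right) = -4959 - 17 = -4976$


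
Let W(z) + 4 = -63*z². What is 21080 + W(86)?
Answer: -444872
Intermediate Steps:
W(z) = -4 - 63*z²
21080 + W(86) = 21080 + (-4 - 63*86²) = 21080 + (-4 - 63*7396) = 21080 + (-4 - 465948) = 21080 - 465952 = -444872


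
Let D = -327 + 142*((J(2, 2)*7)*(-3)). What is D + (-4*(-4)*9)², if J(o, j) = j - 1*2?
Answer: 20409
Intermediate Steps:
J(o, j) = -2 + j (J(o, j) = j - 2 = -2 + j)
D = -327 (D = -327 + 142*(((-2 + 2)*7)*(-3)) = -327 + 142*((0*7)*(-3)) = -327 + 142*(0*(-3)) = -327 + 142*0 = -327 + 0 = -327)
D + (-4*(-4)*9)² = -327 + (-4*(-4)*9)² = -327 + (16*9)² = -327 + 144² = -327 + 20736 = 20409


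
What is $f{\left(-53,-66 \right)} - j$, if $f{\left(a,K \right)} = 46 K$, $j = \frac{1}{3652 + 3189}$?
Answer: $- \frac{20769277}{6841} \approx -3036.0$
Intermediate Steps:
$j = \frac{1}{6841} \approx 0.00014618$
$f{\left(-53,-66 \right)} - j = 46 \left(-66\right) - \frac{1}{6841} = -3036 - \frac{1}{6841} = - \frac{20769277}{6841}$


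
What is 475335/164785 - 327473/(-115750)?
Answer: 21796532911/3814772750 ≈ 5.7137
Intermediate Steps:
475335/164785 - 327473/(-115750) = 475335*(1/164785) - 327473*(-1/115750) = 95067/32957 + 327473/115750 = 21796532911/3814772750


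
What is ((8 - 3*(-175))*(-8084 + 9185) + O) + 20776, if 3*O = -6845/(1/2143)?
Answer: -12846008/3 ≈ -4.2820e+6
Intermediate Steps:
O = -14668835/3 (O = (-6845/(1/2143))/3 = (-6845/1/2143)/3 = (-6845*2143)/3 = (⅓)*(-14668835) = -14668835/3 ≈ -4.8896e+6)
((8 - 3*(-175))*(-8084 + 9185) + O) + 20776 = ((8 - 3*(-175))*(-8084 + 9185) - 14668835/3) + 20776 = ((8 + 525)*1101 - 14668835/3) + 20776 = (533*1101 - 14668835/3) + 20776 = (586833 - 14668835/3) + 20776 = -12908336/3 + 20776 = -12846008/3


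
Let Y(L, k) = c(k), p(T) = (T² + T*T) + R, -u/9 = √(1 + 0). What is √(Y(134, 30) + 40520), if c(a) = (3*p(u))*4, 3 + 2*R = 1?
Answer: 2*√10613 ≈ 206.04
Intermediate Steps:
R = -1 (R = -3/2 + (½)*1 = -3/2 + ½ = -1)
u = -9 (u = -9*√(1 + 0) = -9*√1 = -9*1 = -9)
p(T) = -1 + 2*T² (p(T) = (T² + T*T) - 1 = (T² + T²) - 1 = 2*T² - 1 = -1 + 2*T²)
c(a) = 1932 (c(a) = (3*(-1 + 2*(-9)²))*4 = (3*(-1 + 2*81))*4 = (3*(-1 + 162))*4 = (3*161)*4 = 483*4 = 1932)
Y(L, k) = 1932
√(Y(134, 30) + 40520) = √(1932 + 40520) = √42452 = 2*√10613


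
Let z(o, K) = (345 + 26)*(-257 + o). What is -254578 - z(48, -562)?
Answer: -177039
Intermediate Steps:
z(o, K) = -95347 + 371*o (z(o, K) = 371*(-257 + o) = -95347 + 371*o)
-254578 - z(48, -562) = -254578 - (-95347 + 371*48) = -254578 - (-95347 + 17808) = -254578 - 1*(-77539) = -254578 + 77539 = -177039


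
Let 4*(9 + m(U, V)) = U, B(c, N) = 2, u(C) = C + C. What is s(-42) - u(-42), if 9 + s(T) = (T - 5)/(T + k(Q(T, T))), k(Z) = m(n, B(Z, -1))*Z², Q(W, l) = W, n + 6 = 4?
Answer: 1260047/16800 ≈ 75.003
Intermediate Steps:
u(C) = 2*C
n = -2 (n = -6 + 4 = -2)
m(U, V) = -9 + U/4
k(Z) = -19*Z²/2 (k(Z) = (-9 + (¼)*(-2))*Z² = (-9 - ½)*Z² = -19*Z²/2)
s(T) = -9 + (-5 + T)/(T - 19*T²/2) (s(T) = -9 + (T - 5)/(T - 19*T²/2) = -9 + (-5 + T)/(T - 19*T²/2))
s(-42) - u(-42) = (10 - 171*(-42)² + 16*(-42))/((-42)*(-2 + 19*(-42))) - 2*(-42) = -(10 - 171*1764 - 672)/(42*(-2 - 798)) - 1*(-84) = -1/42*(10 - 301644 - 672)/(-800) + 84 = -1/42*(-1/800)*(-302306) + 84 = -151153/16800 + 84 = 1260047/16800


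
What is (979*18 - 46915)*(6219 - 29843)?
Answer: 692017832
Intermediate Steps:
(979*18 - 46915)*(6219 - 29843) = (17622 - 46915)*(-23624) = -29293*(-23624) = 692017832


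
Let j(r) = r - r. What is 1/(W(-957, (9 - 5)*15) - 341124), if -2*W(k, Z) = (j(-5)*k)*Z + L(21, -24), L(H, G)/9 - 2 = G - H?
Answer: -2/681861 ≈ -2.9331e-6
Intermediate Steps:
j(r) = 0
L(H, G) = 18 - 9*H + 9*G (L(H, G) = 18 + 9*(G - H) = 18 + (-9*H + 9*G) = 18 - 9*H + 9*G)
W(k, Z) = 387/2 (W(k, Z) = -((0*k)*Z + (18 - 9*21 + 9*(-24)))/2 = -(0*Z + (18 - 189 - 216))/2 = -(0 - 387)/2 = -½*(-387) = 387/2)
1/(W(-957, (9 - 5)*15) - 341124) = 1/(387/2 - 341124) = 1/(-681861/2) = -2/681861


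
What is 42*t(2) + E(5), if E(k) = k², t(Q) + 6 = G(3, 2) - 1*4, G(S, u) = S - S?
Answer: -395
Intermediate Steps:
G(S, u) = 0
t(Q) = -10 (t(Q) = -6 + (0 - 1*4) = -6 + (0 - 4) = -6 - 4 = -10)
42*t(2) + E(5) = 42*(-10) + 5² = -420 + 25 = -395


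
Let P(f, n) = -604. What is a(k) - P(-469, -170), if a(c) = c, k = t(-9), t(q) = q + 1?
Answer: 596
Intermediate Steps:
t(q) = 1 + q
k = -8 (k = 1 - 9 = -8)
a(k) - P(-469, -170) = -8 - 1*(-604) = -8 + 604 = 596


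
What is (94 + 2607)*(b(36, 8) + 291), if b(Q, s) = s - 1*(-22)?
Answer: 867021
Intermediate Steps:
b(Q, s) = 22 + s (b(Q, s) = s + 22 = 22 + s)
(94 + 2607)*(b(36, 8) + 291) = (94 + 2607)*((22 + 8) + 291) = 2701*(30 + 291) = 2701*321 = 867021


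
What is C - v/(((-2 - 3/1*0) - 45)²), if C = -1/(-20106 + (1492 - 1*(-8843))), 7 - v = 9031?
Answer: 1876079/459237 ≈ 4.0852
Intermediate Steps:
v = -9024 (v = 7 - 1*9031 = 7 - 9031 = -9024)
C = 1/9771 (C = -1/(-20106 + (1492 + 8843)) = -1/(-20106 + 10335) = -1/(-9771) = -1*(-1/9771) = 1/9771 ≈ 0.00010234)
C - v/(((-2 - 3/1*0) - 45)²) = 1/9771 - (-9024)/(((-2 - 3/1*0) - 45)²) = 1/9771 - (-9024)/(((-2 - 3*1*0) - 45)²) = 1/9771 - (-9024)/(((-2 - 3*0) - 45)²) = 1/9771 - (-9024)/(((-2 + 0) - 45)²) = 1/9771 - (-9024)/((-2 - 45)²) = 1/9771 - (-9024)/((-47)²) = 1/9771 - (-9024)/2209 = 1/9771 - 1*(-192/47) = 1/9771 + 192/47 = 1876079/459237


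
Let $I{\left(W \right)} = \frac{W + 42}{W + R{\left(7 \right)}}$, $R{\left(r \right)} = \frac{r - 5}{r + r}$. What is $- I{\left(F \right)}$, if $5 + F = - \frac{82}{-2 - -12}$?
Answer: $\frac{1008}{457} \approx 2.2057$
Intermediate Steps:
$R{\left(r \right)} = \frac{-5 + r}{2 r}$
$F = - \frac{66}{5}$ ($F = -5 - \frac{82}{-2 - -12} = -5 - \frac{82}{-2 + 12} = -5 - \frac{82}{10} = -5 - \frac{41}{5} = - \frac{66}{5} \approx -13.2$)
$I{\left(W \right)} = \frac{42 + W}{\frac{1}{7} + W}$ ($I{\left(W \right)} = \frac{W + 42}{W + \frac{-5 + 7}{2 \cdot 7}} = \frac{42 + W}{W + \frac{1}{2} \cdot \frac{1}{7} \cdot 2} = \frac{42 + W}{W + \frac{1}{7}} = \frac{42 + W}{\frac{1}{7} + W}$)
$- I{\left(F \right)} = - \frac{7 \left(42 - \frac{66}{5}\right)}{1 + 7 \left(- \frac{66}{5}\right)} = - \frac{7 \cdot 144}{\left(1 - \frac{462}{5}\right) 5} = - \frac{7 \cdot 144}{\left(- \frac{457}{5}\right) 5} = - \frac{7 \left(-5\right) 144}{457 \cdot 5} = \left(-1\right) \left(- \frac{1008}{457}\right) = \frac{1008}{457}$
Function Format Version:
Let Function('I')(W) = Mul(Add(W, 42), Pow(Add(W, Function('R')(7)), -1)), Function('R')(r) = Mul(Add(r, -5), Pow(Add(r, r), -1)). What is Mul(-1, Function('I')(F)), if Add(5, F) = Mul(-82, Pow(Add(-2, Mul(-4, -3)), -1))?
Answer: Rational(1008, 457) ≈ 2.2057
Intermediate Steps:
Function('R')(r) = Mul(Rational(1, 2), Pow(r, -1), Add(-5, r)) (Function('R')(r) = Mul(Add(-5, r), Pow(Mul(2, r), -1)) = Mul(Add(-5, r), Mul(Rational(1, 2), Pow(r, -1))) = Mul(Rational(1, 2), Pow(r, -1), Add(-5, r)))
F = Rational(-66, 5) (F = Add(-5, Mul(-82, Pow(Add(-2, Mul(-4, -3)), -1))) = Add(-5, Mul(-82, Pow(Add(-2, 12), -1))) = Add(-5, Mul(-82, Pow(10, -1))) = Add(-5, Mul(-82, Rational(1, 10))) = Add(-5, Rational(-41, 5)) = Rational(-66, 5) ≈ -13.200)
Function('I')(W) = Mul(Pow(Add(Rational(1, 7), W), -1), Add(42, W)) (Function('I')(W) = Mul(Add(W, 42), Pow(Add(W, Mul(Rational(1, 2), Pow(7, -1), Add(-5, 7))), -1)) = Mul(Add(42, W), Pow(Add(W, Mul(Rational(1, 2), Rational(1, 7), 2)), -1)) = Mul(Add(42, W), Pow(Add(W, Rational(1, 7)), -1)) = Mul(Add(42, W), Pow(Add(Rational(1, 7), W), -1)) = Mul(Pow(Add(Rational(1, 7), W), -1), Add(42, W)))
Mul(-1, Function('I')(F)) = Mul(-1, Mul(7, Pow(Add(1, Mul(7, Rational(-66, 5))), -1), Add(42, Rational(-66, 5)))) = Mul(-1, Mul(7, Pow(Add(1, Rational(-462, 5)), -1), Rational(144, 5))) = Mul(-1, Mul(7, Pow(Rational(-457, 5), -1), Rational(144, 5))) = Mul(-1, Mul(7, Rational(-5, 457), Rational(144, 5))) = Mul(-1, Rational(-1008, 457)) = Rational(1008, 457)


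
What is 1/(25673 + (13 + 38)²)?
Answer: 1/28274 ≈ 3.5368e-5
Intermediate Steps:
1/(25673 + (13 + 38)²) = 1/(25673 + 51²) = 1/(25673 + 2601) = 1/28274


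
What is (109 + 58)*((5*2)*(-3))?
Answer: -5010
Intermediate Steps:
(109 + 58)*((5*2)*(-3)) = 167*(10*(-3)) = 167*(-30) = -5010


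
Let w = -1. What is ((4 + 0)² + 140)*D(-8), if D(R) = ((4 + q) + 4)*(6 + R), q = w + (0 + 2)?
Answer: -2808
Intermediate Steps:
q = 1 (q = -1 + (0 + 2) = -1 + 2 = 1)
D(R) = 54 + 9*R (D(R) = ((4 + 1) + 4)*(6 + R) = (5 + 4)*(6 + R) = 9*(6 + R) = 54 + 9*R)
((4 + 0)² + 140)*D(-8) = ((4 + 0)² + 140)*(54 + 9*(-8)) = (4² + 140)*(54 - 72) = (16 + 140)*(-18) = 156*(-18) = -2808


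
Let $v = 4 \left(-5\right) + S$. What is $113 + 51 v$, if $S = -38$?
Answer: $-2845$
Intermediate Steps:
$v = -58$ ($v = 4 \left(-5\right) - 38 = -20 - 38 = -58$)
$113 + 51 v = 113 + 51 \left(-58\right) = 113 - 2958 = -2845$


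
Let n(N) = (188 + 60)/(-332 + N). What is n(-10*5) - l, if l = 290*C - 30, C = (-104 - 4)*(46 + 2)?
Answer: 287147366/191 ≈ 1.5034e+6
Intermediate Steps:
C = -5184 (C = -108*48 = -5184)
n(N) = 248/(-332 + N)
l = -1503390 (l = 290*(-5184) - 30 = -1503360 - 30 = -1503390)
n(-10*5) - l = 248/(-332 - 10*5) - 1*(-1503390) = 248/(-332 - 50) + 1503390 = 248/(-382) + 1503390 = 248*(-1/382) + 1503390 = -124/191 + 1503390 = 287147366/191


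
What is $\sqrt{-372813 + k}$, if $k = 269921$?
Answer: $2 i \sqrt{25723} \approx 320.77 i$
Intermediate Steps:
$\sqrt{-372813 + k} = \sqrt{-372813 + 269921} = \sqrt{-102892} = 2 i \sqrt{25723}$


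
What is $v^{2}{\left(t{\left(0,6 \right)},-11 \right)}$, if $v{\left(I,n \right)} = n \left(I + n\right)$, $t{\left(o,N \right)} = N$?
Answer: $3025$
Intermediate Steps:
$v^{2}{\left(t{\left(0,6 \right)},-11 \right)} = \left(- 11 \left(6 - 11\right)\right)^{2} = \left(\left(-11\right) \left(-5\right)\right)^{2} = 55^{2} = 3025$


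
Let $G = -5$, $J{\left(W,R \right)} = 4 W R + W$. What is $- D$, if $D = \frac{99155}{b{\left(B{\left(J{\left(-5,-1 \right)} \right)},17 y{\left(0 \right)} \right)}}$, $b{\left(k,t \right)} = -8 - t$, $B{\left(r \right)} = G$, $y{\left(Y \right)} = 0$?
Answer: $\frac{99155}{8} \approx 12394.0$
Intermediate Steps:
$J{\left(W,R \right)} = W + 4 R W$ ($J{\left(W,R \right)} = 4 R W + W = W + 4 R W$)
$B{\left(r \right)} = -5$
$D = - \frac{99155}{8}$ ($D = \frac{99155}{-8 - 17 \cdot 0} = \frac{99155}{-8 - 0} = \frac{99155}{-8 + 0} = \frac{99155}{-8} = 99155 \left(- \frac{1}{8}\right) = - \frac{99155}{8} \approx -12394.0$)
$- D = \left(-1\right) \left(- \frac{99155}{8}\right) = \frac{99155}{8}$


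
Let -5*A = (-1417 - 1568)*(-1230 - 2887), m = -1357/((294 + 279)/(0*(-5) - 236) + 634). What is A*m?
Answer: 3955432452/749 ≈ 5.2810e+6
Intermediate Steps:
m = -320252/149051 (m = -1357/(573/(0 - 236) + 634) = -1357/(573/(-236) + 634) = -1357/(573*(-1/236) + 634) = -1357/(-573/236 + 634) = -1357/149051/236 = -1357*236/149051 = -320252/149051 ≈ -2.1486)
A = -2457849 (A = -(-1417 - 1568)*(-1230 - 2887)/5 = -(-597)*(-4117) = -1/5*12289245 = -2457849)
A*m = -2457849*(-320252/149051) = 3955432452/749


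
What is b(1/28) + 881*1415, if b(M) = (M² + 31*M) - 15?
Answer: 977335269/784 ≈ 1.2466e+6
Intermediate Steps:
b(M) = -15 + M² + 31*M
b(1/28) + 881*1415 = (-15 + (1/28)² + 31/28) + 881*1415 = (-15 + (1/28)² + 31*(1/28)) + 1246615 = (-15 + 1/784 + 31/28) + 1246615 = -10891/784 + 1246615 = 977335269/784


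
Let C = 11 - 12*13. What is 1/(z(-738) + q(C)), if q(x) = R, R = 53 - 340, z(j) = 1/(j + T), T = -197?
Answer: -935/268346 ≈ -0.0034843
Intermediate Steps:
z(j) = 1/(-197 + j) (z(j) = 1/(j - 197) = 1/(-197 + j))
R = -287
C = -145 (C = 11 - 156 = -145)
q(x) = -287
1/(z(-738) + q(C)) = 1/(1/(-197 - 738) - 287) = 1/(1/(-935) - 287) = 1/(-1/935 - 287) = 1/(-268346/935) = -935/268346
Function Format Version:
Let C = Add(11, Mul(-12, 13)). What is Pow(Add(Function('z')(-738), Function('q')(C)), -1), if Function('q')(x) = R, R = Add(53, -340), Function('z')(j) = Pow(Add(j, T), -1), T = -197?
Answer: Rational(-935, 268346) ≈ -0.0034843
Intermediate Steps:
Function('z')(j) = Pow(Add(-197, j), -1) (Function('z')(j) = Pow(Add(j, -197), -1) = Pow(Add(-197, j), -1))
R = -287
C = -145 (C = Add(11, -156) = -145)
Function('q')(x) = -287
Pow(Add(Function('z')(-738), Function('q')(C)), -1) = Pow(Add(Pow(Add(-197, -738), -1), -287), -1) = Pow(Add(Pow(-935, -1), -287), -1) = Pow(Add(Rational(-1, 935), -287), -1) = Pow(Rational(-268346, 935), -1) = Rational(-935, 268346)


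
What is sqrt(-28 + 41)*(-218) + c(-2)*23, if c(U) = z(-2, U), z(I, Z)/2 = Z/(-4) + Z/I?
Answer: 69 - 218*sqrt(13) ≈ -717.01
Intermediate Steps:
z(I, Z) = -Z/2 + 2*Z/I (z(I, Z) = 2*(Z/(-4) + Z/I) = 2*(Z*(-1/4) + Z/I) = 2*(-Z/4 + Z/I) = -Z/2 + 2*Z/I)
c(U) = -3*U/2 (c(U) = (1/2)*U*(4 - 1*(-2))/(-2) = (1/2)*U*(-1/2)*(4 + 2) = (1/2)*U*(-1/2)*6 = -3*U/2)
sqrt(-28 + 41)*(-218) + c(-2)*23 = sqrt(-28 + 41)*(-218) - 3/2*(-2)*23 = sqrt(13)*(-218) + 3*23 = -218*sqrt(13) + 69 = 69 - 218*sqrt(13)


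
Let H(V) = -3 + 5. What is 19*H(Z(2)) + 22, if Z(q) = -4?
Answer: 60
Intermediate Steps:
H(V) = 2
19*H(Z(2)) + 22 = 19*2 + 22 = 38 + 22 = 60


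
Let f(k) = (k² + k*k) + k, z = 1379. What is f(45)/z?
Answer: 585/197 ≈ 2.9695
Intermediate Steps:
f(k) = k + 2*k² (f(k) = (k² + k²) + k = 2*k² + k = k + 2*k²)
f(45)/z = (45*(1 + 2*45))/1379 = (45*(1 + 90))*(1/1379) = (45*91)*(1/1379) = 4095*(1/1379) = 585/197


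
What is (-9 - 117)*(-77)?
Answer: 9702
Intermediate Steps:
(-9 - 117)*(-77) = -126*(-77) = 9702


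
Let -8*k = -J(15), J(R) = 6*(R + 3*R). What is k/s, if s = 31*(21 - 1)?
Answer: 9/124 ≈ 0.072581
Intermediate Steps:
s = 620 (s = 31*20 = 620)
J(R) = 24*R (J(R) = 6*(4*R) = 24*R)
k = 45 (k = -(-1)*24*15/8 = -(-1)*360/8 = -⅛*(-360) = 45)
k/s = 45/620 = 45*(1/620) = 9/124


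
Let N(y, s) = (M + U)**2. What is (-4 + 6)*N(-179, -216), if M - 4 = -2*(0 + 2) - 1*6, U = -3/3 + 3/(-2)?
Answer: 289/2 ≈ 144.50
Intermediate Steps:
U = -5/2 (U = -3*1/3 + 3*(-1/2) = -1 - 3/2 = -5/2 ≈ -2.5000)
M = -6 (M = 4 + (-2*(0 + 2) - 1*6) = 4 + (-2*2 - 6) = 4 + (-4 - 6) = 4 - 10 = -6)
N(y, s) = 289/4 (N(y, s) = (-6 - 5/2)**2 = (-17/2)**2 = 289/4)
(-4 + 6)*N(-179, -216) = (-4 + 6)*(289/4) = 2*(289/4) = 289/2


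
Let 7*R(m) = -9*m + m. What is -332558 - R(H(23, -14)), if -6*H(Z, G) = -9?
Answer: -2327894/7 ≈ -3.3256e+5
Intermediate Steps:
H(Z, G) = 3/2 (H(Z, G) = -⅙*(-9) = 3/2)
R(m) = -8*m/7 (R(m) = (-9*m + m)/7 = (-8*m)/7 = -8*m/7)
-332558 - R(H(23, -14)) = -332558 - (-8)*3/(7*2) = -332558 - 1*(-12/7) = -332558 + 12/7 = -2327894/7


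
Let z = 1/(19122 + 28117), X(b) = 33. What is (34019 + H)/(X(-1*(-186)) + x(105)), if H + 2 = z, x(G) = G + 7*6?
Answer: 401732266/2125755 ≈ 188.98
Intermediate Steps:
z = 1/47239 ≈ 2.1169e-5
x(G) = 42 + G (x(G) = G + 42 = 42 + G)
H = -94477/47239 (H = -2 + 1/47239 = -94477/47239 ≈ -2.0000)
(34019 + H)/(X(-1*(-186)) + x(105)) = (34019 - 94477/47239)/(33 + (42 + 105)) = 1606929064/(47239*(33 + 147)) = (1606929064/47239)/180 = (1606929064/47239)*(1/180) = 401732266/2125755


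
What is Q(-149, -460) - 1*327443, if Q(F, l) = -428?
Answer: -327871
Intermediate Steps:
Q(-149, -460) - 1*327443 = -428 - 1*327443 = -428 - 327443 = -327871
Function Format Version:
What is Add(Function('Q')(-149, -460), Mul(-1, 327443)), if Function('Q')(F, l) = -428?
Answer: -327871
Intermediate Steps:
Add(Function('Q')(-149, -460), Mul(-1, 327443)) = Add(-428, Mul(-1, 327443)) = Add(-428, -327443) = -327871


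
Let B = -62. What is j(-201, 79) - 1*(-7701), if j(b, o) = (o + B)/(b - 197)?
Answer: 3064981/398 ≈ 7701.0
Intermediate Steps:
j(b, o) = (-62 + o)/(-197 + b) (j(b, o) = (o - 62)/(b - 197) = (-62 + o)/(-197 + b))
j(-201, 79) - 1*(-7701) = (-62 + 79)/(-197 - 201) - 1*(-7701) = 17/(-398) + 7701 = -1/398*17 + 7701 = -17/398 + 7701 = 3064981/398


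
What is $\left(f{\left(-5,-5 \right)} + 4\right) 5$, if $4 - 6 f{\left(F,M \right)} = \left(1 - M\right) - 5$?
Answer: $\frac{45}{2} \approx 22.5$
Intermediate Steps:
$f{\left(F,M \right)} = \frac{4}{3} + \frac{M}{6}$ ($f{\left(F,M \right)} = \frac{2}{3} - \frac{\left(1 - M\right) - 5}{6} = \frac{2}{3} - \frac{-4 - M}{6} = \frac{2}{3} + \left(\frac{2}{3} + \frac{M}{6}\right) = \frac{4}{3} + \frac{M}{6}$)
$\left(f{\left(-5,-5 \right)} + 4\right) 5 = \left(\left(\frac{4}{3} + \frac{1}{6} \left(-5\right)\right) + 4\right) 5 = \left(\left(\frac{4}{3} - \frac{5}{6}\right) + 4\right) 5 = \left(\frac{1}{2} + 4\right) 5 = \frac{9}{2} \cdot 5 = \frac{45}{2}$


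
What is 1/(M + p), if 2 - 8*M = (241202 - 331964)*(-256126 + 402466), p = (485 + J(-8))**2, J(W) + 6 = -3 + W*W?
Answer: 4/6642221941 ≈ 6.0221e-10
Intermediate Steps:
J(W) = -9 + W**2 (J(W) = -6 + (-3 + W*W) = -6 + (-3 + W**2) = -9 + W**2)
p = 291600 (p = (485 + (-9 + (-8)**2))**2 = (485 + (-9 + 64))**2 = (485 + 55)**2 = 540**2 = 291600)
M = 6641055541/4 (M = 1/4 - (241202 - 331964)*(-256126 + 402466)/8 = 1/4 - (-45381)*146340/4 = 1/4 - 1/8*(-13282111080) = 1/4 + 1660263885 = 6641055541/4 ≈ 1.6603e+9)
1/(M + p) = 1/(6641055541/4 + 291600) = 1/(6642221941/4) = 4/6642221941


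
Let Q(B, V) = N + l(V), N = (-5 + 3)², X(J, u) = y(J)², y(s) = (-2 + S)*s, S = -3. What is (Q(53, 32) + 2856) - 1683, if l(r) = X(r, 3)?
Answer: 26777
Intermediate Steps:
y(s) = -5*s (y(s) = (-2 - 3)*s = -5*s)
X(J, u) = 25*J² (X(J, u) = (-5*J)² = 25*J²)
l(r) = 25*r²
N = 4 (N = (-2)² = 4)
Q(B, V) = 4 + 25*V²
(Q(53, 32) + 2856) - 1683 = ((4 + 25*32²) + 2856) - 1683 = ((4 + 25*1024) + 2856) - 1683 = ((4 + 25600) + 2856) - 1683 = (25604 + 2856) - 1683 = 28460 - 1683 = 26777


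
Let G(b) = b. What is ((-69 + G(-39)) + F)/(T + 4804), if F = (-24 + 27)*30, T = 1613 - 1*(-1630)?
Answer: -18/8047 ≈ -0.0022369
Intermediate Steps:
T = 3243 (T = 1613 + 1630 = 3243)
F = 90 (F = 3*30 = 90)
((-69 + G(-39)) + F)/(T + 4804) = ((-69 - 39) + 90)/(3243 + 4804) = (-108 + 90)/8047 = -18*1/8047 = -18/8047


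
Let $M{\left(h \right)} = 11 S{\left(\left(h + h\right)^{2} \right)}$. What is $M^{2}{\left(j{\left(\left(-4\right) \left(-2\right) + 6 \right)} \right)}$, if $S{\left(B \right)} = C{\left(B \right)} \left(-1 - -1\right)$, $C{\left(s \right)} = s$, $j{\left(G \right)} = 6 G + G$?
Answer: $0$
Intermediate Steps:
$j{\left(G \right)} = 7 G$
$S{\left(B \right)} = 0$ ($S{\left(B \right)} = B \left(-1 - -1\right) = B \left(-1 + 1\right) = B 0 = 0$)
$M{\left(h \right)} = 0$ ($M{\left(h \right)} = 11 \cdot 0 = 0$)
$M^{2}{\left(j{\left(\left(-4\right) \left(-2\right) + 6 \right)} \right)} = 0^{2} = 0$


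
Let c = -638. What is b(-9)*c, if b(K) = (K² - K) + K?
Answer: -51678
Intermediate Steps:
b(K) = K²
b(-9)*c = (-9)²*(-638) = 81*(-638) = -51678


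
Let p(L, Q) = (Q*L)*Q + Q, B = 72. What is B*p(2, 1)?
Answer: 216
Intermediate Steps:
p(L, Q) = Q + L*Q² (p(L, Q) = (L*Q)*Q + Q = L*Q² + Q = Q + L*Q²)
B*p(2, 1) = 72*(1*(1 + 2*1)) = 72*(1*(1 + 2)) = 72*(1*3) = 72*3 = 216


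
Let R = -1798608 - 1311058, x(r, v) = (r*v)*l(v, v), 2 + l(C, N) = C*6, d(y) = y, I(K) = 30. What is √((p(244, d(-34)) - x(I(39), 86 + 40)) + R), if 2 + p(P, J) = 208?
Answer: 2*I*√1489895 ≈ 2441.2*I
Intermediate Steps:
l(C, N) = -2 + 6*C (l(C, N) = -2 + C*6 = -2 + 6*C)
p(P, J) = 206 (p(P, J) = -2 + 208 = 206)
x(r, v) = r*v*(-2 + 6*v) (x(r, v) = (r*v)*(-2 + 6*v) = r*v*(-2 + 6*v))
R = -3109666
√((p(244, d(-34)) - x(I(39), 86 + 40)) + R) = √((206 - 2*30*(86 + 40)*(-1 + 3*(86 + 40))) - 3109666) = √((206 - 2*30*126*(-1 + 3*126)) - 3109666) = √((206 - 2*30*126*(-1 + 378)) - 3109666) = √((206 - 2*30*126*377) - 3109666) = √((206 - 1*2850120) - 3109666) = √((206 - 2850120) - 3109666) = √(-2849914 - 3109666) = √(-5959580) = 2*I*√1489895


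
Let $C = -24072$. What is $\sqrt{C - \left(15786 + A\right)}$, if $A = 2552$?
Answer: $i \sqrt{42410} \approx 205.94 i$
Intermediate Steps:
$\sqrt{C - \left(15786 + A\right)} = \sqrt{-24072 - 18338} = \sqrt{-42410} = i \sqrt{42410}$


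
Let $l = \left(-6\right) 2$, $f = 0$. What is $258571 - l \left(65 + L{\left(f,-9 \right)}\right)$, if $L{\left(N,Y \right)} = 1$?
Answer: $259363$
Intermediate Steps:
$l = -12$
$258571 - l \left(65 + L{\left(f,-9 \right)}\right) = 258571 - - 12 \left(65 + 1\right) = 258571 - \left(-12\right) 66 = 258571 - -792 = 258571 + 792 = 259363$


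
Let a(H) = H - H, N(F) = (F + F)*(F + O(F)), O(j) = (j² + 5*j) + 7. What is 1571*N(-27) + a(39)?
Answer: -48694716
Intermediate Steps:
O(j) = 7 + j² + 5*j
N(F) = 2*F*(7 + F² + 6*F) (N(F) = (F + F)*(F + (7 + F² + 5*F)) = (2*F)*(7 + F² + 6*F) = 2*F*(7 + F² + 6*F))
a(H) = 0
1571*N(-27) + a(39) = 1571*(2*(-27)*(7 + (-27)² + 6*(-27))) + 0 = 1571*(2*(-27)*(7 + 729 - 162)) + 0 = 1571*(2*(-27)*574) + 0 = 1571*(-30996) + 0 = -48694716 + 0 = -48694716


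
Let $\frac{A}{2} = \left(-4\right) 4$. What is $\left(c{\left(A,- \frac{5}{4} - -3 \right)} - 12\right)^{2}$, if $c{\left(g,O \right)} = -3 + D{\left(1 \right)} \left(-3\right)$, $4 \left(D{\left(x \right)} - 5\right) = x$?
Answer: $\frac{15129}{16} \approx 945.56$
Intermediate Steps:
$D{\left(x \right)} = 5 + \frac{x}{4}$
$A = -32$ ($A = 2 \left(\left(-4\right) 4\right) = 2 \left(-16\right) = -32$)
$c{\left(g,O \right)} = - \frac{75}{4}$ ($c{\left(g,O \right)} = -3 + \left(5 + \frac{1}{4} \cdot 1\right) \left(-3\right) = -3 + \left(5 + \frac{1}{4}\right) \left(-3\right) = -3 + \frac{21}{4} \left(-3\right) = -3 - \frac{63}{4} = - \frac{75}{4}$)
$\left(c{\left(A,- \frac{5}{4} - -3 \right)} - 12\right)^{2} = \left(- \frac{75}{4} - 12\right)^{2} = \left(- \frac{123}{4}\right)^{2} = \frac{15129}{16}$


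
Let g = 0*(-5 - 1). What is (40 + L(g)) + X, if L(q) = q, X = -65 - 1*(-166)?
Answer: 141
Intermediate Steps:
g = 0 (g = 0*(-6) = 0)
X = 101 (X = -65 + 166 = 101)
(40 + L(g)) + X = (40 + 0) + 101 = 40 + 101 = 141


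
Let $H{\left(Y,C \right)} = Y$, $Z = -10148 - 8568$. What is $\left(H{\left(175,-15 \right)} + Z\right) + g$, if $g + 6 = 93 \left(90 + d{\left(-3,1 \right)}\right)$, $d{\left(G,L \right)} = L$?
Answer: $-10084$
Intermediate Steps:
$Z = -18716$
$g = 8457$ ($g = -6 + 93 \left(90 + 1\right) = -6 + 93 \cdot 91 = -6 + 8463 = 8457$)
$\left(H{\left(175,-15 \right)} + Z\right) + g = \left(175 - 18716\right) + 8457 = -18541 + 8457 = -10084$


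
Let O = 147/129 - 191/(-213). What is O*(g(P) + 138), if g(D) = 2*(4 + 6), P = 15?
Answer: 2946700/9159 ≈ 321.73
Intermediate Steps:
O = 18650/9159 (O = 147*(1/129) - 191*(-1/213) = 49/43 + 191/213 = 18650/9159 ≈ 2.0362)
g(D) = 20 (g(D) = 2*10 = 20)
O*(g(P) + 138) = 18650*(20 + 138)/9159 = (18650/9159)*158 = 2946700/9159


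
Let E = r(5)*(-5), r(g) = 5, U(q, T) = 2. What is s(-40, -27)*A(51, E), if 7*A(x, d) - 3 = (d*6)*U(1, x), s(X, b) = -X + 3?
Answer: -12771/7 ≈ -1824.4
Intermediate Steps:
s(X, b) = 3 - X
E = -25 (E = 5*(-5) = -25)
A(x, d) = 3/7 + 12*d/7 (A(x, d) = 3/7 + ((d*6)*2)/7 = 3/7 + ((6*d)*2)/7 = 3/7 + (12*d)/7 = 3/7 + 12*d/7)
s(-40, -27)*A(51, E) = (3 - 1*(-40))*(3/7 + (12/7)*(-25)) = (3 + 40)*(3/7 - 300/7) = 43*(-297/7) = -12771/7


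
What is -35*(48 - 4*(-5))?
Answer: -2380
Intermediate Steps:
-35*(48 - 4*(-5)) = -35*(48 + 20) = -35*68 = -2380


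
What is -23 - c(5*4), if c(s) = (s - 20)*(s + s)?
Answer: -23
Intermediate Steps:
c(s) = 2*s*(-20 + s) (c(s) = (-20 + s)*(2*s) = 2*s*(-20 + s))
-23 - c(5*4) = -23 - 2*5*4*(-20 + 5*4) = -23 - 2*20*(-20 + 20) = -23 - 2*20*0 = -23 - 1*0 = -23 + 0 = -23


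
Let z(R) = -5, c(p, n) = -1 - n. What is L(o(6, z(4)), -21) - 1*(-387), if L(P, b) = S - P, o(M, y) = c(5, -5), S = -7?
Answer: 376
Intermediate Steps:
o(M, y) = 4 (o(M, y) = -1 - 1*(-5) = -1 + 5 = 4)
L(P, b) = -7 - P
L(o(6, z(4)), -21) - 1*(-387) = (-7 - 1*4) - 1*(-387) = (-7 - 4) + 387 = -11 + 387 = 376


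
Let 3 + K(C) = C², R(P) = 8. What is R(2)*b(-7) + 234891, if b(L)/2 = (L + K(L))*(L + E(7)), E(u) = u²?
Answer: 261099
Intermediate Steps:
K(C) = -3 + C²
b(L) = 2*(49 + L)*(-3 + L + L²) (b(L) = 2*((L + (-3 + L²))*(L + 7²)) = 2*((-3 + L + L²)*(L + 49)) = 2*((-3 + L + L²)*(49 + L)) = 2*((49 + L)*(-3 + L + L²)) = 2*(49 + L)*(-3 + L + L²))
R(2)*b(-7) + 234891 = 8*(-294 + 2*(-7)³ + 92*(-7) + 100*(-7)²) + 234891 = 8*(-294 + 2*(-343) - 644 + 100*49) + 234891 = 8*(-294 - 686 - 644 + 4900) + 234891 = 8*3276 + 234891 = 26208 + 234891 = 261099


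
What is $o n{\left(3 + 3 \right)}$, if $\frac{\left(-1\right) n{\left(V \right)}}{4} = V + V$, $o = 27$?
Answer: $-1296$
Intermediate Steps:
$n{\left(V \right)} = - 8 V$ ($n{\left(V \right)} = - 4 \left(V + V\right) = - 4 \cdot 2 V = - 8 V$)
$o n{\left(3 + 3 \right)} = 27 \left(- 8 \left(3 + 3\right)\right) = 27 \left(\left(-8\right) 6\right) = 27 \left(-48\right) = -1296$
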